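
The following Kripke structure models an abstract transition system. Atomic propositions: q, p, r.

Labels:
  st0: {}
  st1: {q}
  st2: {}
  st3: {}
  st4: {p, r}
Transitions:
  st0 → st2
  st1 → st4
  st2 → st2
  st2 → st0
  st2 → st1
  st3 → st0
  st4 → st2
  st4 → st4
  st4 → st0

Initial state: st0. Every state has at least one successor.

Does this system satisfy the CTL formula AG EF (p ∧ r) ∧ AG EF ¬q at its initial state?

States satisfying EF (p ∧ r): {st0, st1, st2, st3, st4}.
States satisfying AG EF (p ∧ r): {st0, st1, st2, st3, st4}.
States satisfying EF ¬q: {st0, st1, st2, st3, st4}.
States satisfying AG EF ¬q: {st0, st1, st2, st3, st4}.
States satisfying AG EF (p ∧ r) ∧ AG EF ¬q: {st0, st1, st2, st3, st4}.
st0 ∈ Sat(AG EF (p ∧ r) ∧ AG EF ¬q).

Yes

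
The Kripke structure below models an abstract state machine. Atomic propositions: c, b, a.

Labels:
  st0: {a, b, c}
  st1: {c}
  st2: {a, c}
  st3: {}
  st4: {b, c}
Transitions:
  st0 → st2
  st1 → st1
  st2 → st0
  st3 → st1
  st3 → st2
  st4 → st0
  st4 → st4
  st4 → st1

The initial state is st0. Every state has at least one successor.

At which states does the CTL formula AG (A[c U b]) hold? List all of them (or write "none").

{st0, st2}

States satisfying A[c U b]: {st0, st2, st4}.
States satisfying AG (A[c U b]): {st0, st2}.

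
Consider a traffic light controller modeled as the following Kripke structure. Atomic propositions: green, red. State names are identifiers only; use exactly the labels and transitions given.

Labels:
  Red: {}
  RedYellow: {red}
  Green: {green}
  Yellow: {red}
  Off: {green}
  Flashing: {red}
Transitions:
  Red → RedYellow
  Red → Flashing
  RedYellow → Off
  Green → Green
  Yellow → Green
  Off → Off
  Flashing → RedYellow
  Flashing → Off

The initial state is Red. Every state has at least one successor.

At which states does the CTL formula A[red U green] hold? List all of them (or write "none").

States satisfying red: {RedYellow, Yellow, Flashing}.
States satisfying green: {Green, Off}.
States satisfying A[red U green]: {RedYellow, Green, Yellow, Off, Flashing}.

{RedYellow, Green, Yellow, Off, Flashing}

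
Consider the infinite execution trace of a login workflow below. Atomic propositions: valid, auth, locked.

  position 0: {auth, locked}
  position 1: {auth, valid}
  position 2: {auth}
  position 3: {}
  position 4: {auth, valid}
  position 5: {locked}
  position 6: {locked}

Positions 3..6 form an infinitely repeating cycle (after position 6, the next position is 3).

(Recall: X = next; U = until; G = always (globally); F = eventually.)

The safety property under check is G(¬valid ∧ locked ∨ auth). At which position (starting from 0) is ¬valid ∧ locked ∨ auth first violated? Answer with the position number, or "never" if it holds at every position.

3

Check ¬valid ∧ locked ∨ auth at each position in order: 0 ✓, 1 ✓, 2 ✓.
At position 3 the labels are {}, so ¬valid ∧ locked ∨ auth is false there. This is the first violation.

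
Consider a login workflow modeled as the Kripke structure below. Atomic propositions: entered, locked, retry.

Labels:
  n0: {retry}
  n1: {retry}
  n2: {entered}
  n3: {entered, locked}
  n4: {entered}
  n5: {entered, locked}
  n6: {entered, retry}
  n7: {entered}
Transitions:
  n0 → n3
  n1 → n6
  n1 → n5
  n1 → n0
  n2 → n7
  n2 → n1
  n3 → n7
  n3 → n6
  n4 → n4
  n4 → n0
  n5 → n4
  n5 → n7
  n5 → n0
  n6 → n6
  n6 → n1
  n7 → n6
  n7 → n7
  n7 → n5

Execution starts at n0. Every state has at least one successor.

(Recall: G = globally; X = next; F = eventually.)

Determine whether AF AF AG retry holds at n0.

Does not hold

States satisfying AF AG retry: ∅.
States satisfying AF AF AG retry: ∅.
There is a path from n0 along which AF AG retry never holds.
n0 ∉ Sat(AF AF AG retry).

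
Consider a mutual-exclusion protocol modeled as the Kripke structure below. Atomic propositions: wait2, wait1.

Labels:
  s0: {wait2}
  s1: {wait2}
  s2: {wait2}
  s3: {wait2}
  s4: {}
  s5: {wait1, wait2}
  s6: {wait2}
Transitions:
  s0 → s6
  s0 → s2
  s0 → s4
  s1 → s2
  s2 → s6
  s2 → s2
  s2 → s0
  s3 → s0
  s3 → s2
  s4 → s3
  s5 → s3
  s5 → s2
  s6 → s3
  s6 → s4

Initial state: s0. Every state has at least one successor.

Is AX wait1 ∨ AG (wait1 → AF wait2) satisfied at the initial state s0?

Holds

States satisfying wait1: {s5}.
States satisfying AX wait1: ∅.
States satisfying wait1 → AF wait2: {s0, s1, s2, s3, s4, s5, s6}.
States satisfying AG (wait1 → AF wait2): {s0, s1, s2, s3, s4, s5, s6}.
States satisfying AX wait1 ∨ AG (wait1 → AF wait2): {s0, s1, s2, s3, s4, s5, s6}.
s0 ∈ Sat(AX wait1 ∨ AG (wait1 → AF wait2)).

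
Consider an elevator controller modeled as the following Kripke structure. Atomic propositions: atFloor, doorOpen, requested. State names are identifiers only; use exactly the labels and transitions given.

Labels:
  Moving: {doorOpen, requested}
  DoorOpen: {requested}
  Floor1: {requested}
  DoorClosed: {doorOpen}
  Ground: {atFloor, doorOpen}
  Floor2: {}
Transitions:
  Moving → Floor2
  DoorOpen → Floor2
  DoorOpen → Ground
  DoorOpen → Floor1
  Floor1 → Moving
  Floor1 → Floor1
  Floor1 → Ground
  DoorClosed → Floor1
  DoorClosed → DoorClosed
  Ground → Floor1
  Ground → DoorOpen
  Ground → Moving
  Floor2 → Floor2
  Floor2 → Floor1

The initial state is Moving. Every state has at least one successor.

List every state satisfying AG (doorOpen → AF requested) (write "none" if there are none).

{Moving, DoorOpen, Floor1, Ground, Floor2}

States satisfying doorOpen → AF requested: {Moving, DoorOpen, Floor1, Ground, Floor2}.
States satisfying AG (doorOpen → AF requested): {Moving, DoorOpen, Floor1, Ground, Floor2}.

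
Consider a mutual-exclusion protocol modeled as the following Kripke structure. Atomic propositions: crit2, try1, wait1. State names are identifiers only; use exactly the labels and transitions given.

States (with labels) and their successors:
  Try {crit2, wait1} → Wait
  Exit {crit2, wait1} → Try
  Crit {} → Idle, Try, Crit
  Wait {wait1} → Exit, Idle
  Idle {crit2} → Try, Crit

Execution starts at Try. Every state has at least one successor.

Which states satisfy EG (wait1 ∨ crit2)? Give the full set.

States satisfying wait1 ∨ crit2: {Try, Exit, Wait, Idle}.
States satisfying EG (wait1 ∨ crit2): {Try, Exit, Wait, Idle}.

{Try, Exit, Wait, Idle}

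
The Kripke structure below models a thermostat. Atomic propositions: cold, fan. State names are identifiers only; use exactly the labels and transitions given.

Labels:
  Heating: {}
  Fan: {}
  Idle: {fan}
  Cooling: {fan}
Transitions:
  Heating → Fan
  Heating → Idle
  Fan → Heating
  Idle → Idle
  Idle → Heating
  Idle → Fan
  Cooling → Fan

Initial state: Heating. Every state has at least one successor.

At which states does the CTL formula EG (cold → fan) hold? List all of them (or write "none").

{Heating, Fan, Idle, Cooling}

States satisfying cold → fan: {Heating, Fan, Idle, Cooling}.
States satisfying EG (cold → fan): {Heating, Fan, Idle, Cooling}.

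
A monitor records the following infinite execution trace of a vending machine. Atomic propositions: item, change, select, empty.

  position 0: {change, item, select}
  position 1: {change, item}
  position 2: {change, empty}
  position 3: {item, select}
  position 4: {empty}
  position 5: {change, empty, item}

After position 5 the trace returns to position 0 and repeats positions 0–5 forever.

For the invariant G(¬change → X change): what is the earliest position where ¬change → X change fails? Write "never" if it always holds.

Check ¬change → X change at each position in order: 0 ✓, 1 ✓, 2 ✓.
At position 3 the labels are {item, select} and the next position 4 has {empty}, so ¬change → X change is false there. This is the first violation.

3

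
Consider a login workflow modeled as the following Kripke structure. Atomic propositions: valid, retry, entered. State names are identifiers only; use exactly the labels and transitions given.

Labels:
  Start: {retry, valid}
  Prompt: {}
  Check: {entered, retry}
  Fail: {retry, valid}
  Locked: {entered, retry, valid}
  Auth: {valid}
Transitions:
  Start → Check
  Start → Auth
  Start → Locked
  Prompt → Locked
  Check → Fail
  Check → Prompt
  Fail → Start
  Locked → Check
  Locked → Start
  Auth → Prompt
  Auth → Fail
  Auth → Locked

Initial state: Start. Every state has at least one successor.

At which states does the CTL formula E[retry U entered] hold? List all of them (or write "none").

{Start, Check, Fail, Locked}

States satisfying retry: {Start, Check, Fail, Locked}.
States satisfying entered: {Check, Locked}.
States satisfying E[retry U entered]: {Start, Check, Fail, Locked}.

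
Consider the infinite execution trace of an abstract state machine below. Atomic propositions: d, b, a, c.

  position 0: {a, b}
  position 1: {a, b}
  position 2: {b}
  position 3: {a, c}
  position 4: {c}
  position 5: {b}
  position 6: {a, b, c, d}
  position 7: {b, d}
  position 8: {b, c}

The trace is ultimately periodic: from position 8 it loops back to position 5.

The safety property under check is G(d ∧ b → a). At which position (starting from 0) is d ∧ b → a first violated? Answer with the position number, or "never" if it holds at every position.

7

Check d ∧ b → a at each position in order: 0 ✓, 1 ✓, 2 ✓, 3 ✓, 4 ✓, 5 ✓, 6 ✓.
At position 7 the labels are {b, d}, so d ∧ b → a is false there. This is the first violation.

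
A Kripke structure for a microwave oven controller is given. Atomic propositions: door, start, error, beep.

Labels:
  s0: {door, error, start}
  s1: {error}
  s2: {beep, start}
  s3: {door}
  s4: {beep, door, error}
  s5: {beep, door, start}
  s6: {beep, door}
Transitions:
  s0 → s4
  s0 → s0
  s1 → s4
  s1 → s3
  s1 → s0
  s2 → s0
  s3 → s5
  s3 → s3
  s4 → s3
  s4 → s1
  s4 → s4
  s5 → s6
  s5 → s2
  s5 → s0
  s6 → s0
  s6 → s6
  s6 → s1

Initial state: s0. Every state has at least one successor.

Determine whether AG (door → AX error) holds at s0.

Does not hold

States satisfying door → AX error: {s0, s1, s2}.
States satisfying AG (door → AX error): ∅.
s3 is reachable from s0 and violates door → AX error, so AG fails at s0.
s0 ∉ Sat(AG (door → AX error)).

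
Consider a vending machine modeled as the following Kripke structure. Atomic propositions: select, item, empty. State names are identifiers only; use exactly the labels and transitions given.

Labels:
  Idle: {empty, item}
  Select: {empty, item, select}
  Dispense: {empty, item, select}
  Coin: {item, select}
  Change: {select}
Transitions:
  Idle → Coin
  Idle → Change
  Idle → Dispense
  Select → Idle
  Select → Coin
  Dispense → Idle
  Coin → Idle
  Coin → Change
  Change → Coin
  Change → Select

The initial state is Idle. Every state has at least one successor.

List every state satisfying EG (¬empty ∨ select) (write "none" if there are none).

States satisfying ¬empty ∨ select: {Select, Dispense, Coin, Change}.
States satisfying EG (¬empty ∨ select): {Select, Coin, Change}.

{Select, Coin, Change}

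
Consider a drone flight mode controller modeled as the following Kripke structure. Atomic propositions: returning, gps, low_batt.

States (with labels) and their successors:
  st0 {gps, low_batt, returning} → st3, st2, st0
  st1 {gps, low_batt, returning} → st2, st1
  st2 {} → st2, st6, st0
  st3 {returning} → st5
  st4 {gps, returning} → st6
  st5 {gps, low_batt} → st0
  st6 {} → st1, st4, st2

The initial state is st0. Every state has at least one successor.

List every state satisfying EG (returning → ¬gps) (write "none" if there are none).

{st2, st6}

States satisfying returning → ¬gps: {st2, st3, st5, st6}.
States satisfying EG (returning → ¬gps): {st2, st6}.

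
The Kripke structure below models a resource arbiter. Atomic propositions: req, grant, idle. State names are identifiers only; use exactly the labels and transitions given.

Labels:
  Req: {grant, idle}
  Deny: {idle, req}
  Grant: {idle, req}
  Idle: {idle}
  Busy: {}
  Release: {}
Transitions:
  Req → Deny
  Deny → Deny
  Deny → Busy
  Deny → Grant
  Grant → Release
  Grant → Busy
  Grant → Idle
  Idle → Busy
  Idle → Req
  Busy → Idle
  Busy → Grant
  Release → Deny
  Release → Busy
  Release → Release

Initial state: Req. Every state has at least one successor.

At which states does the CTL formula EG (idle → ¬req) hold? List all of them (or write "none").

{Idle, Busy, Release}

States satisfying idle → ¬req: {Req, Idle, Busy, Release}.
States satisfying EG (idle → ¬req): {Idle, Busy, Release}.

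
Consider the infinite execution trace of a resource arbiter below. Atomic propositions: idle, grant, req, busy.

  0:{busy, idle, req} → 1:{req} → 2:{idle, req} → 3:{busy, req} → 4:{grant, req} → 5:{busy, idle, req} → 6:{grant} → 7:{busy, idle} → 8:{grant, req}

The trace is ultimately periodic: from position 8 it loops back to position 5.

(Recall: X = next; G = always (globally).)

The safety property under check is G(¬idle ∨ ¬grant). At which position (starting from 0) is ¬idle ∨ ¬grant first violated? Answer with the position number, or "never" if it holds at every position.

never

¬idle ∨ ¬grant holds at every position 0..8, and those are all the positions the trace ever visits, so the invariant G(¬idle ∨ ¬grant) is never violated.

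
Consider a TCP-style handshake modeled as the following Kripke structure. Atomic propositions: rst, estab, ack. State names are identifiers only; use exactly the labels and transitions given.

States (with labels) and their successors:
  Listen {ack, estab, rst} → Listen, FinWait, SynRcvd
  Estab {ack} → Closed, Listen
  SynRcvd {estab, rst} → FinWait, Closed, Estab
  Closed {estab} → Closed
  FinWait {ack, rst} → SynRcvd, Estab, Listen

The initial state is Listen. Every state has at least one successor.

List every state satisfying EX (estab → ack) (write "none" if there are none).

States satisfying estab → ack: {Listen, Estab, FinWait}.
States satisfying EX (estab → ack): {Listen, Estab, SynRcvd, FinWait}.

{Listen, Estab, SynRcvd, FinWait}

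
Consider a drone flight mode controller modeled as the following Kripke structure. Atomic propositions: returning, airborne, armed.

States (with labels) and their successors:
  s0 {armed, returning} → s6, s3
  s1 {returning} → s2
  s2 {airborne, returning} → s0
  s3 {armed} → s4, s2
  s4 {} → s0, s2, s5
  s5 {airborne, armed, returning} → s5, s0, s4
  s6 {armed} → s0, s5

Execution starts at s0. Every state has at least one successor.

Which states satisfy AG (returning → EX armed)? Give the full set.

States satisfying returning → EX armed: {s0, s2, s3, s4, s5, s6}.
States satisfying AG (returning → EX armed): {s0, s2, s3, s4, s5, s6}.

{s0, s2, s3, s4, s5, s6}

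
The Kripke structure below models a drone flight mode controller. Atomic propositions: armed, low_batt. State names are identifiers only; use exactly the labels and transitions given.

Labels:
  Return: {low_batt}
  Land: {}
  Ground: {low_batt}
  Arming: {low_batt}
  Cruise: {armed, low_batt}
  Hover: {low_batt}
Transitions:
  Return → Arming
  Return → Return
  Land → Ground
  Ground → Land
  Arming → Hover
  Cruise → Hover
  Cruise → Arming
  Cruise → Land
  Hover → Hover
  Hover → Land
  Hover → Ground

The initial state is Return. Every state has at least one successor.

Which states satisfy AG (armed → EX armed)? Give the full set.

{Return, Land, Ground, Arming, Hover}

States satisfying armed → EX armed: {Return, Land, Ground, Arming, Hover}.
States satisfying AG (armed → EX armed): {Return, Land, Ground, Arming, Hover}.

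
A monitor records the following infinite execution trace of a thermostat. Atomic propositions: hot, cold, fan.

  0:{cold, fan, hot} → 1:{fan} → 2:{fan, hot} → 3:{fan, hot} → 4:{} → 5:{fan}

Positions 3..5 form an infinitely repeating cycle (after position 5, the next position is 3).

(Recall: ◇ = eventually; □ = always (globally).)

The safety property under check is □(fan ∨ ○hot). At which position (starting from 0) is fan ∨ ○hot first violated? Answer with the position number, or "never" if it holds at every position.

Check fan ∨ ○hot at each position in order: 0 ✓, 1 ✓, 2 ✓, 3 ✓.
At position 4 the labels are {} and the next position 5 has {fan}, so fan ∨ ○hot is false there. This is the first violation.

4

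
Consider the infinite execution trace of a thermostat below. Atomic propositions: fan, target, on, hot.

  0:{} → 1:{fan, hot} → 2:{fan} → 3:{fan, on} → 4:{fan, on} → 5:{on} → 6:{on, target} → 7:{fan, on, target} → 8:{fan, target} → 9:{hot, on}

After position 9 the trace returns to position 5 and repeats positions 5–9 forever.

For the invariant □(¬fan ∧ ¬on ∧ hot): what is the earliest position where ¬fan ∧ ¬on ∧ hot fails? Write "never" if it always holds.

0

At position 0 the labels are {}, so ¬fan ∧ ¬on ∧ hot is false there. This is the first violation.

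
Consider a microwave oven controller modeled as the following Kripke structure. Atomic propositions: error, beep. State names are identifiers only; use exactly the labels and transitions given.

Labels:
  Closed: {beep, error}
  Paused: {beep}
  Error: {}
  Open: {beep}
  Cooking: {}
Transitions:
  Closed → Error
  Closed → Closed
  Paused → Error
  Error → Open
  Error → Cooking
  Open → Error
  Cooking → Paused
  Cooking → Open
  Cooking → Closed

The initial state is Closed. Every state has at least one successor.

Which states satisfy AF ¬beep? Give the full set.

{Paused, Error, Open, Cooking}

States satisfying ¬beep: {Error, Cooking}.
States satisfying AF ¬beep: {Paused, Error, Open, Cooking}.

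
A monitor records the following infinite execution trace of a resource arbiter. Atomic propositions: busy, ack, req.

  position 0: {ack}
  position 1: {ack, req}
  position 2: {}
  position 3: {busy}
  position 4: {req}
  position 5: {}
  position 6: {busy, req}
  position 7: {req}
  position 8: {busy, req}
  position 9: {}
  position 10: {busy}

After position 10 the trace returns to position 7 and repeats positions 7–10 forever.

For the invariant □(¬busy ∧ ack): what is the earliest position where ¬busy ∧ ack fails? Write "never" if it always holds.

Check ¬busy ∧ ack at each position in order: 0 ✓, 1 ✓.
At position 2 the labels are {}, so ¬busy ∧ ack is false there. This is the first violation.

2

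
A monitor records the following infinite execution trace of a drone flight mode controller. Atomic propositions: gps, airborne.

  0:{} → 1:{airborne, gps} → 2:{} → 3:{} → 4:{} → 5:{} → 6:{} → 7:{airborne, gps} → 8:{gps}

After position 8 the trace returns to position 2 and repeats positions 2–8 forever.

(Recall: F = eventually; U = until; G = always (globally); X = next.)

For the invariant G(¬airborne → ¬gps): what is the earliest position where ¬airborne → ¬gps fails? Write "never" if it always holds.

Check ¬airborne → ¬gps at each position in order: 0 ✓, 1 ✓, 2 ✓, 3 ✓, 4 ✓, 5 ✓, 6 ✓, 7 ✓.
At position 8 the labels are {gps}, so ¬airborne → ¬gps is false there. This is the first violation.

8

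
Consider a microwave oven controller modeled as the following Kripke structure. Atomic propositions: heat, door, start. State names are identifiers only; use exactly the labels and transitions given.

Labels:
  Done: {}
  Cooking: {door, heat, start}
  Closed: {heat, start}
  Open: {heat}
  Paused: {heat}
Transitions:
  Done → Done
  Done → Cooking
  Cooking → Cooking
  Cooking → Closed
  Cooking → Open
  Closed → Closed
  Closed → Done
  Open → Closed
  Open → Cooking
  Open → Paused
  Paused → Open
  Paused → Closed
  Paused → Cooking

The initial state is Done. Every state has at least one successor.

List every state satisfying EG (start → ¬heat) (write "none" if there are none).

States satisfying start → ¬heat: {Done, Open, Paused}.
States satisfying EG (start → ¬heat): {Done, Open, Paused}.

{Done, Open, Paused}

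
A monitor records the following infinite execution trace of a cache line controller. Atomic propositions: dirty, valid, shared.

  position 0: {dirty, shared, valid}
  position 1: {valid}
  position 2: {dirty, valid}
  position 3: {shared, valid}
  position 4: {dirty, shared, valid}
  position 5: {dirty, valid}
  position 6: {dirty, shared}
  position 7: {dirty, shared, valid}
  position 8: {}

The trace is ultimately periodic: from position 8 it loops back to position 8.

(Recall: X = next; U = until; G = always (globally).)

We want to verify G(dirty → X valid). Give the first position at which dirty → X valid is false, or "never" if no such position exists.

5

Check dirty → X valid at each position in order: 0 ✓, 1 ✓, 2 ✓, 3 ✓, 4 ✓.
At position 5 the labels are {dirty, valid} and the next position 6 has {dirty, shared}, so dirty → X valid is false there. This is the first violation.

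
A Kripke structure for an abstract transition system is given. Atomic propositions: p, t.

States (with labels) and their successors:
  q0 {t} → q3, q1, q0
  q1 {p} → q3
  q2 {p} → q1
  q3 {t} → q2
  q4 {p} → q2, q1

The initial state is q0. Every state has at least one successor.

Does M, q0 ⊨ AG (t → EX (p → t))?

States satisfying t → EX (p → t): {q0, q1, q2, q4}.
States satisfying AG (t → EX (p → t)): ∅.
q3 is reachable from q0 and violates t → EX (p → t), so AG fails at q0.
q0 ∉ Sat(AG (t → EX (p → t))).

Violated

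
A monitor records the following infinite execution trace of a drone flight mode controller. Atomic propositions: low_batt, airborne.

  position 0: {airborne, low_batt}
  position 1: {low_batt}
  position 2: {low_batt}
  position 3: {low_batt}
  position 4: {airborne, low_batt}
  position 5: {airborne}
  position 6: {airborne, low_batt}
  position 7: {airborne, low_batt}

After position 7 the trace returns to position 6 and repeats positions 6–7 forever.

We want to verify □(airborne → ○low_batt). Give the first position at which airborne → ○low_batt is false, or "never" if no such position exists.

Check airborne → ○low_batt at each position in order: 0 ✓, 1 ✓, 2 ✓, 3 ✓.
At position 4 the labels are {airborne, low_batt} and the next position 5 has {airborne}, so airborne → ○low_batt is false there. This is the first violation.

4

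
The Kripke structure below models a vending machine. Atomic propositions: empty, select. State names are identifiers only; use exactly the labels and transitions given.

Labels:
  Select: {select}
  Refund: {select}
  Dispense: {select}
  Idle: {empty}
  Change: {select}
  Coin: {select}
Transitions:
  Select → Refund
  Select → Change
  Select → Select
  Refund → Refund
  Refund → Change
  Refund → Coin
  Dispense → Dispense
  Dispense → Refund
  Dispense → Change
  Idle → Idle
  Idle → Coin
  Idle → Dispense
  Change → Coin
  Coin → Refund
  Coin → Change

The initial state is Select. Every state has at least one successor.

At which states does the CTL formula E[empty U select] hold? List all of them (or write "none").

States satisfying empty: {Idle}.
States satisfying select: {Select, Refund, Dispense, Change, Coin}.
States satisfying E[empty U select]: {Select, Refund, Dispense, Idle, Change, Coin}.

{Select, Refund, Dispense, Idle, Change, Coin}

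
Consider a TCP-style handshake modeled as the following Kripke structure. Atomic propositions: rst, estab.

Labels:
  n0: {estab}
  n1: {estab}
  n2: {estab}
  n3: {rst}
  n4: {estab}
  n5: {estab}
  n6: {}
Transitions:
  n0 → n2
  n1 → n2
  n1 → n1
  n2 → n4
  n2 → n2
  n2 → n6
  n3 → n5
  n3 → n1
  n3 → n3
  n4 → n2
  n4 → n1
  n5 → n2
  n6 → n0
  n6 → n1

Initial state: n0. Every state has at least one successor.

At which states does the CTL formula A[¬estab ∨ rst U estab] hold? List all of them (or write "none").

States satisfying ¬estab ∨ rst: {n3, n6}.
States satisfying estab: {n0, n1, n2, n4, n5}.
States satisfying A[¬estab ∨ rst U estab]: {n0, n1, n2, n4, n5, n6}.

{n0, n1, n2, n4, n5, n6}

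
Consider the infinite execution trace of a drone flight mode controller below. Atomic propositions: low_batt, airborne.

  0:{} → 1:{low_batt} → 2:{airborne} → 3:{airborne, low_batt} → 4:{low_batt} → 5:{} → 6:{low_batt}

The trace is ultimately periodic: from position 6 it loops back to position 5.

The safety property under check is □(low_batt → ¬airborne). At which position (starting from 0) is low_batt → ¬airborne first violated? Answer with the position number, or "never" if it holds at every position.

Check low_batt → ¬airborne at each position in order: 0 ✓, 1 ✓, 2 ✓.
At position 3 the labels are {airborne, low_batt}, so low_batt → ¬airborne is false there. This is the first violation.

3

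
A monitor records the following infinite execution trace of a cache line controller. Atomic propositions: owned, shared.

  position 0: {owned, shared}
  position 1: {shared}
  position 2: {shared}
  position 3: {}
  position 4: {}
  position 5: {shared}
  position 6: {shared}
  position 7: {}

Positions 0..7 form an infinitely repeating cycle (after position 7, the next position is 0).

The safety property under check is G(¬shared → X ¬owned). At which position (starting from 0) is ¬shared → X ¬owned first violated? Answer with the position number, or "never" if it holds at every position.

Check ¬shared → X ¬owned at each position in order: 0 ✓, 1 ✓, 2 ✓, 3 ✓, 4 ✓, 5 ✓, 6 ✓.
At position 7 the labels are {} and the next position 0 has {owned, shared}, so ¬shared → X ¬owned is false there. This is the first violation.

7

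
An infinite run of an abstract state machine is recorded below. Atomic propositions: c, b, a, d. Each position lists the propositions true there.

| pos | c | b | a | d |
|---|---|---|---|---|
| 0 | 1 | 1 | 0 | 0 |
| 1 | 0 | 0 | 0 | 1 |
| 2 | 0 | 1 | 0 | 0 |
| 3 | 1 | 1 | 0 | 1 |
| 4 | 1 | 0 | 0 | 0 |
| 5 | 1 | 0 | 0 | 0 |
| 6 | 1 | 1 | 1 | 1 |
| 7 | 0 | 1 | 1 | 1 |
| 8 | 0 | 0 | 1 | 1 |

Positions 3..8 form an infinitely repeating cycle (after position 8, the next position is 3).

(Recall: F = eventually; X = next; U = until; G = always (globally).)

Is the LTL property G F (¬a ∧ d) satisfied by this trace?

Holds

F (¬a ∧ d) holds at every position 0..8, and those are all positions ever visited, so G F (¬a ∧ d) holds.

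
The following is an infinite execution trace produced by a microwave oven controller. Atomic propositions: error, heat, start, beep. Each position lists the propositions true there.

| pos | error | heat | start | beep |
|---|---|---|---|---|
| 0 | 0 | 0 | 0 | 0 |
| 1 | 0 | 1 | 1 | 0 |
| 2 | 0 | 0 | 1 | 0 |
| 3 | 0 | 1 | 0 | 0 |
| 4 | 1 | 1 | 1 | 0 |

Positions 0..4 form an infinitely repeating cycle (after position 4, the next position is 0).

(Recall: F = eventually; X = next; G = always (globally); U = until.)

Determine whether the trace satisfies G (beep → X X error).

Holds

beep → X X error holds at every position 0..4, and those are all positions ever visited, so G (beep → X X error) holds.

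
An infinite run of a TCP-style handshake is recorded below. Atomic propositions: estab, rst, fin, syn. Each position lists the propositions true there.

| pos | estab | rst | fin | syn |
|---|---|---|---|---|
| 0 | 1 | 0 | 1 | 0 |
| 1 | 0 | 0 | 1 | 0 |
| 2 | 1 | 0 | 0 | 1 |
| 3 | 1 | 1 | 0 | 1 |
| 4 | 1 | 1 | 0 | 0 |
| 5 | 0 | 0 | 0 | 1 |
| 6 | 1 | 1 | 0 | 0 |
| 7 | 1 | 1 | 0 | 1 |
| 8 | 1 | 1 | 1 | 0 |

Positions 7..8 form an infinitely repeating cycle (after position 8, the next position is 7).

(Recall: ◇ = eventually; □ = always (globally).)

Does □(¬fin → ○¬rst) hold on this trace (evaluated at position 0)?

No

¬fin → ○¬rst must hold at every position from 0 onward. It fails at position 2, so □(¬fin → ○¬rst) is false.
Positions where ¬fin holds: 2, 3, 4, 5, 6, 7.
Check ○¬rst at each: 2→fails, 3→fails, 4→ok, 5→fails, 6→fails, 7→fails.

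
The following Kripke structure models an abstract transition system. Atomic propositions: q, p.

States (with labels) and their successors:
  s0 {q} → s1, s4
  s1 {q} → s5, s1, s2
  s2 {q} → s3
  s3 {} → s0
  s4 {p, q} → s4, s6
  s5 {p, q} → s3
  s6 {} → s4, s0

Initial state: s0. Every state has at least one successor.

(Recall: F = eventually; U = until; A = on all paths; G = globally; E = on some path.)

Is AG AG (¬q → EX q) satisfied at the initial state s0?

States satisfying AG (¬q → EX q): {s0, s1, s2, s3, s4, s5, s6}.
States satisfying AG AG (¬q → EX q): {s0, s1, s2, s3, s4, s5, s6}.
Every state reachable from s0 satisfies AG (¬q → EX q).
s0 ∈ Sat(AG AG (¬q → EX q)).

Satisfied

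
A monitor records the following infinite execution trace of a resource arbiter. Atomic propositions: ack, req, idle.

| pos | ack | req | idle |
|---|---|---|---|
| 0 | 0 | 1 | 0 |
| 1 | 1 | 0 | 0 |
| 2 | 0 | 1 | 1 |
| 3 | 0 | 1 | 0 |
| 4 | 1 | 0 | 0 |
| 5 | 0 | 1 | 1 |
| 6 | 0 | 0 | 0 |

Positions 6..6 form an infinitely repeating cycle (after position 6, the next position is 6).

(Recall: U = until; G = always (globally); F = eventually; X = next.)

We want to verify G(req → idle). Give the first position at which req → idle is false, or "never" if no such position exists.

At position 0 the labels are {req}, so req → idle is false there. This is the first violation.

0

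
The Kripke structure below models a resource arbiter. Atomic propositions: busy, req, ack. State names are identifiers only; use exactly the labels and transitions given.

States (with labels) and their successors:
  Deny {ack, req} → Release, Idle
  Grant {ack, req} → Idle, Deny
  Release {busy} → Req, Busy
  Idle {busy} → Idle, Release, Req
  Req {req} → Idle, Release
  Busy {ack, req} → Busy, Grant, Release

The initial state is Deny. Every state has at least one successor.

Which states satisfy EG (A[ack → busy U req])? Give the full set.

States satisfying A[ack → busy U req]: {Deny, Grant, Release, Req, Busy}.
States satisfying EG (A[ack → busy U req]): {Deny, Grant, Release, Req, Busy}.

{Deny, Grant, Release, Req, Busy}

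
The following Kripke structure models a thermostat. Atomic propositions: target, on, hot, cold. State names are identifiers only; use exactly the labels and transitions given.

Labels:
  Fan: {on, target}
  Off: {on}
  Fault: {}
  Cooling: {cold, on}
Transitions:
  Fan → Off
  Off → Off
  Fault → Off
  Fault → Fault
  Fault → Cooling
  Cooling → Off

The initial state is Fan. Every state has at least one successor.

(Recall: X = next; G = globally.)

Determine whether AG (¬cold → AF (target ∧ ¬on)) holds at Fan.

States satisfying ¬cold → AF (target ∧ ¬on): {Cooling}.
States satisfying AG (¬cold → AF (target ∧ ¬on)): ∅.
Fan is reachable from Fan and violates ¬cold → AF (target ∧ ¬on), so AG fails at Fan.
Fan ∉ Sat(AG (¬cold → AF (target ∧ ¬on))).

No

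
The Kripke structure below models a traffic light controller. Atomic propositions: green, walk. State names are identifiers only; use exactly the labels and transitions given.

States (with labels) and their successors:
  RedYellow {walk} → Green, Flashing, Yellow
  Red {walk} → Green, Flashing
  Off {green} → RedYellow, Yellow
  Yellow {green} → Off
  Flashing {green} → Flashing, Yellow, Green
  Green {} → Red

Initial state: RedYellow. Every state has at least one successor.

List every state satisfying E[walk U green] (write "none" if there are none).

{RedYellow, Red, Off, Yellow, Flashing}

States satisfying walk: {RedYellow, Red}.
States satisfying green: {Off, Yellow, Flashing}.
States satisfying E[walk U green]: {RedYellow, Red, Off, Yellow, Flashing}.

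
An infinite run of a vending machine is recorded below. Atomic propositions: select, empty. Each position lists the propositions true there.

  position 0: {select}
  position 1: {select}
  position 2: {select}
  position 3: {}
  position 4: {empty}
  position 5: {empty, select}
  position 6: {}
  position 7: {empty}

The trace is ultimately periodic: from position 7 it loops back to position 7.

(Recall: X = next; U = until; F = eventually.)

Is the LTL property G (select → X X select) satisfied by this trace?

Violated

select → X X select must hold at every position from 0 onward. It fails at position 1, so G (select → X X select) is false.
Positions where select holds: 0, 1, 2, 5.
Check X X select at each: 0→ok, 1→fails, 2→fails, 5→fails.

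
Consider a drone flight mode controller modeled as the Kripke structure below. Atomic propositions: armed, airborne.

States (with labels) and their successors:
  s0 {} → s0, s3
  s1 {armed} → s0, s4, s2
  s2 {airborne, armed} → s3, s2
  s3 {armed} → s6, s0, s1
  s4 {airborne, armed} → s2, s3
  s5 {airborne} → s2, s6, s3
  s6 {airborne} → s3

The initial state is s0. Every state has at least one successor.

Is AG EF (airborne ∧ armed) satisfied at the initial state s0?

States satisfying EF (airborne ∧ armed): {s0, s1, s2, s3, s4, s5, s6}.
States satisfying AG EF (airborne ∧ armed): {s0, s1, s2, s3, s4, s5, s6}.
Every state reachable from s0 satisfies EF (airborne ∧ armed).
s0 ∈ Sat(AG EF (airborne ∧ armed)).

Holds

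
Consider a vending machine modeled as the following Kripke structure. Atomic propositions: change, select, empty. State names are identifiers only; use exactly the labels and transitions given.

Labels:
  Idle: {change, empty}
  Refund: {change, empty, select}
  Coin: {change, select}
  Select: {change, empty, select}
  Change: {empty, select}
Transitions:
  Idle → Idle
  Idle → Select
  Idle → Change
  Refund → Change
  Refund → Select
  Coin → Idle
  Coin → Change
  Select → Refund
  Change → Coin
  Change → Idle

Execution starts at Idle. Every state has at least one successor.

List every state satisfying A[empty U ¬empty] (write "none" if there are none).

States satisfying empty: {Idle, Refund, Select, Change}.
States satisfying ¬empty: {Coin}.
States satisfying A[empty U ¬empty]: {Coin}.

{Coin}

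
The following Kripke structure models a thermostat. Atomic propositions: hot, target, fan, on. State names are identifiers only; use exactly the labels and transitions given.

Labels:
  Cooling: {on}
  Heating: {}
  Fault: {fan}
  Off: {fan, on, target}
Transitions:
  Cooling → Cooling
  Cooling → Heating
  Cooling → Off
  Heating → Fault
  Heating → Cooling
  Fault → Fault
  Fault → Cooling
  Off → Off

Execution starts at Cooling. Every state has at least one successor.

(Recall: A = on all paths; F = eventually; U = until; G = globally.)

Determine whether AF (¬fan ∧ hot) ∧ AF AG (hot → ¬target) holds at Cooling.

States satisfying ¬fan ∧ hot: ∅.
States satisfying AF (¬fan ∧ hot): ∅.
States satisfying AG (hot → ¬target): {Cooling, Heating, Fault, Off}.
States satisfying AF AG (hot → ¬target): {Cooling, Heating, Fault, Off}.
States satisfying AF (¬fan ∧ hot) ∧ AF AG (hot → ¬target): ∅.
Cooling ∉ Sat(AF (¬fan ∧ hot) ∧ AF AG (hot → ¬target)).

No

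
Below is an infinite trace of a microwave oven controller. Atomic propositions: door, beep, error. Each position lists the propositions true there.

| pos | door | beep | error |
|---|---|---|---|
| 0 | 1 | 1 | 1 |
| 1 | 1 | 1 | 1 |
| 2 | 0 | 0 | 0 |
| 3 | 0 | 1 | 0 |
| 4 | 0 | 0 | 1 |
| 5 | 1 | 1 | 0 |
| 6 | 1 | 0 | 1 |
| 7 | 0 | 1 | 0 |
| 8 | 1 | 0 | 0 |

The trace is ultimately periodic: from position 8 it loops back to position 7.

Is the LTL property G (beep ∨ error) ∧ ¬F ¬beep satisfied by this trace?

Violated

beep ∨ error must hold at every position from 0 onward. It fails at position 2, so G (beep ∨ error) is false.
At position 0: G (beep ∨ error) is false; ¬F ¬beep is false; so G (beep ∨ error) ∧ ¬F ¬beep is false.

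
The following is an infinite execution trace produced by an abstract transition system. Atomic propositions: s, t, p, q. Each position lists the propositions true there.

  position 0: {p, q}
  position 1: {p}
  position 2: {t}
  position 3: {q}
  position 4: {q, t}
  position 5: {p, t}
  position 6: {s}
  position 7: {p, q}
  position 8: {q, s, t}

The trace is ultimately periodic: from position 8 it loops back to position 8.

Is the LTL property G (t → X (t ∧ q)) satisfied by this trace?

Does not hold

t → X (t ∧ q) must hold at every position from 0 onward. It fails at position 2, so G (t → X (t ∧ q)) is false.
Positions where t holds: 2, 4, 5, 8.
Check X (t ∧ q) at each: 2→fails, 4→fails, 5→fails, 8→ok.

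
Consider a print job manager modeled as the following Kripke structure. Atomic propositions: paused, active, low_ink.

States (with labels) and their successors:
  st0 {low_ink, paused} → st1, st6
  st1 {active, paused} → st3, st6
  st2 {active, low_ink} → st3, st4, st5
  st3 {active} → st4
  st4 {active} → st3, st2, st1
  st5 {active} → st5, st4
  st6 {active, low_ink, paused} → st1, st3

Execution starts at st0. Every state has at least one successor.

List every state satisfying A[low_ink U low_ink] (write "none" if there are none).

States satisfying low_ink: {st0, st2, st6}.
States satisfying A[low_ink U low_ink]: {st0, st2, st6}.

{st0, st2, st6}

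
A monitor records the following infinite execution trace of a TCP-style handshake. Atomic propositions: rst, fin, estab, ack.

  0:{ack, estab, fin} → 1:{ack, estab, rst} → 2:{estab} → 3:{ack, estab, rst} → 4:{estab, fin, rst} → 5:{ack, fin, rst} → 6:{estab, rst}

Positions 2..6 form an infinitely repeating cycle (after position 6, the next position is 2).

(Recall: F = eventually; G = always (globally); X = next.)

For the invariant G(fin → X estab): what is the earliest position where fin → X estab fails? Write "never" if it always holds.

4

Check fin → X estab at each position in order: 0 ✓, 1 ✓, 2 ✓, 3 ✓.
At position 4 the labels are {estab, fin, rst} and the next position 5 has {ack, fin, rst}, so fin → X estab is false there. This is the first violation.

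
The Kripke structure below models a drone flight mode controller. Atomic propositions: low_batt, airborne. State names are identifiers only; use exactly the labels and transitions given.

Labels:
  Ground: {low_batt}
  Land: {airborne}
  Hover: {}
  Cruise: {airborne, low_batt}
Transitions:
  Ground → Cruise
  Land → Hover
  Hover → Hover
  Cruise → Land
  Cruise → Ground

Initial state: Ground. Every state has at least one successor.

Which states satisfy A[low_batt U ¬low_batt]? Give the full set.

{Land, Hover}

States satisfying low_batt: {Ground, Cruise}.
States satisfying ¬low_batt: {Land, Hover}.
States satisfying A[low_batt U ¬low_batt]: {Land, Hover}.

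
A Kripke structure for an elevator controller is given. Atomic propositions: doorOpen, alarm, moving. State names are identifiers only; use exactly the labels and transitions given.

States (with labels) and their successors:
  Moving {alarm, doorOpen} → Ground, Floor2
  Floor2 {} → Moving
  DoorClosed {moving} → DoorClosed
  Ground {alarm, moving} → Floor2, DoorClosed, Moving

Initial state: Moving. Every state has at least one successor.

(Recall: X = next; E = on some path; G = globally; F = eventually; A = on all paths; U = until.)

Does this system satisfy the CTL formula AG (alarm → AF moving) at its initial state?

States satisfying alarm → AF moving: {Floor2, DoorClosed, Ground}.
States satisfying AG (alarm → AF moving): {DoorClosed}.
Moving is reachable from Moving and violates alarm → AF moving, so AG fails at Moving.
Moving ∉ Sat(AG (alarm → AF moving)).

Violated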